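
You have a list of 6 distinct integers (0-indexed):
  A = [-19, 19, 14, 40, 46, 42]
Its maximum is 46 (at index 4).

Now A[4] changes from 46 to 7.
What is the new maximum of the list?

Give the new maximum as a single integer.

Answer: 42

Derivation:
Old max = 46 (at index 4)
Change: A[4] 46 -> 7
Changed element WAS the max -> may need rescan.
  Max of remaining elements: 42
  New max = max(7, 42) = 42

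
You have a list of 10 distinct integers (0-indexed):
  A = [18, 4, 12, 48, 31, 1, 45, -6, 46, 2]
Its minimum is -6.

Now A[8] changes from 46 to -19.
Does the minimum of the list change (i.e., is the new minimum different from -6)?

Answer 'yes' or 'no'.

Old min = -6
Change: A[8] 46 -> -19
Changed element was NOT the min; min changes only if -19 < -6.
New min = -19; changed? yes

Answer: yes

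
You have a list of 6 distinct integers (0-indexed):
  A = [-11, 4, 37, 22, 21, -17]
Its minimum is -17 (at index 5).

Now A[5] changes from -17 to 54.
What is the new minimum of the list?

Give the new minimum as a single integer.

Old min = -17 (at index 5)
Change: A[5] -17 -> 54
Changed element WAS the min. Need to check: is 54 still <= all others?
  Min of remaining elements: -11
  New min = min(54, -11) = -11

Answer: -11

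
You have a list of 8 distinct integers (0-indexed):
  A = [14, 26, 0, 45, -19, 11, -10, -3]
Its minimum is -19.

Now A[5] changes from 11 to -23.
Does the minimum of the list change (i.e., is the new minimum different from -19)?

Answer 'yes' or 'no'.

Answer: yes

Derivation:
Old min = -19
Change: A[5] 11 -> -23
Changed element was NOT the min; min changes only if -23 < -19.
New min = -23; changed? yes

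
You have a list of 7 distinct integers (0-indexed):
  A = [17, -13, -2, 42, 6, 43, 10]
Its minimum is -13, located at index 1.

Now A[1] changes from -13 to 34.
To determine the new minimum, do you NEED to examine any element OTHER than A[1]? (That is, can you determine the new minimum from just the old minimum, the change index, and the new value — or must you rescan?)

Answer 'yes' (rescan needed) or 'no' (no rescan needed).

Old min = -13 at index 1
Change at index 1: -13 -> 34
Index 1 WAS the min and new value 34 > old min -13. Must rescan other elements to find the new min.
Needs rescan: yes

Answer: yes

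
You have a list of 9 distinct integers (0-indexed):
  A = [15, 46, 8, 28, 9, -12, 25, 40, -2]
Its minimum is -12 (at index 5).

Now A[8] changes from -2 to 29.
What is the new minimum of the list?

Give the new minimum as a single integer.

Old min = -12 (at index 5)
Change: A[8] -2 -> 29
Changed element was NOT the old min.
  New min = min(old_min, new_val) = min(-12, 29) = -12

Answer: -12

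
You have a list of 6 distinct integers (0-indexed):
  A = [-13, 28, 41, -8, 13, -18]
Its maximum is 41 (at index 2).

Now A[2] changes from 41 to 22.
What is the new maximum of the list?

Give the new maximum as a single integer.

Old max = 41 (at index 2)
Change: A[2] 41 -> 22
Changed element WAS the max -> may need rescan.
  Max of remaining elements: 28
  New max = max(22, 28) = 28

Answer: 28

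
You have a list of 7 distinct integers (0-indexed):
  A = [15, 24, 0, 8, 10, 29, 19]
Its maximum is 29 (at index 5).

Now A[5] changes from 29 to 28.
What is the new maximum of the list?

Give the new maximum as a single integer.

Answer: 28

Derivation:
Old max = 29 (at index 5)
Change: A[5] 29 -> 28
Changed element WAS the max -> may need rescan.
  Max of remaining elements: 24
  New max = max(28, 24) = 28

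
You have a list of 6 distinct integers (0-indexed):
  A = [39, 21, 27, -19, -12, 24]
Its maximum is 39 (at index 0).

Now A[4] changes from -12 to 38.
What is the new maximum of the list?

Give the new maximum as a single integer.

Answer: 39

Derivation:
Old max = 39 (at index 0)
Change: A[4] -12 -> 38
Changed element was NOT the old max.
  New max = max(old_max, new_val) = max(39, 38) = 39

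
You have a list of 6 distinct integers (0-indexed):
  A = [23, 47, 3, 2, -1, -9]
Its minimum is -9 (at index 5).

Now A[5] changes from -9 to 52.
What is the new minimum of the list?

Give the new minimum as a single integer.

Answer: -1

Derivation:
Old min = -9 (at index 5)
Change: A[5] -9 -> 52
Changed element WAS the min. Need to check: is 52 still <= all others?
  Min of remaining elements: -1
  New min = min(52, -1) = -1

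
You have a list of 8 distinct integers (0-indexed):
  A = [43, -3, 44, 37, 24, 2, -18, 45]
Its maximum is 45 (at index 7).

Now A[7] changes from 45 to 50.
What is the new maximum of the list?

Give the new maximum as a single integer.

Answer: 50

Derivation:
Old max = 45 (at index 7)
Change: A[7] 45 -> 50
Changed element WAS the max -> may need rescan.
  Max of remaining elements: 44
  New max = max(50, 44) = 50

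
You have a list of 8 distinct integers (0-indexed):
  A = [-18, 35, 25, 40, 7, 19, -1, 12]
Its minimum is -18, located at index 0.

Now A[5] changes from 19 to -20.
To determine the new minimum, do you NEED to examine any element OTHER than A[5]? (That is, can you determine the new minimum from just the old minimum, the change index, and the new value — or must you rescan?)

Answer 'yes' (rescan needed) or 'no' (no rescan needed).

Old min = -18 at index 0
Change at index 5: 19 -> -20
Index 5 was NOT the min. New min = min(-18, -20). No rescan of other elements needed.
Needs rescan: no

Answer: no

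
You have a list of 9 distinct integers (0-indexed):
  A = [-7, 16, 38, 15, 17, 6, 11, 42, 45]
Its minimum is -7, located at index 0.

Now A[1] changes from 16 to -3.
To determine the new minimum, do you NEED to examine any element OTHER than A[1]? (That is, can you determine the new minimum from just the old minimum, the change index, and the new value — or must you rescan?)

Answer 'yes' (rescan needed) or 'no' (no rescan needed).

Old min = -7 at index 0
Change at index 1: 16 -> -3
Index 1 was NOT the min. New min = min(-7, -3). No rescan of other elements needed.
Needs rescan: no

Answer: no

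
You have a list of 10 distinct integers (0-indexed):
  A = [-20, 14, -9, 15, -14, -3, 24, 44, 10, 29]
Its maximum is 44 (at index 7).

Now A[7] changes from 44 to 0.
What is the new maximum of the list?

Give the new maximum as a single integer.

Old max = 44 (at index 7)
Change: A[7] 44 -> 0
Changed element WAS the max -> may need rescan.
  Max of remaining elements: 29
  New max = max(0, 29) = 29

Answer: 29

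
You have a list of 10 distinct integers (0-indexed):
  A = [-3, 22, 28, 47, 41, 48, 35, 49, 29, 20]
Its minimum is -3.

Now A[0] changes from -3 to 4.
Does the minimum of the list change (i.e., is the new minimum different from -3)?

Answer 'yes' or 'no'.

Old min = -3
Change: A[0] -3 -> 4
Changed element was the min; new min must be rechecked.
New min = 4; changed? yes

Answer: yes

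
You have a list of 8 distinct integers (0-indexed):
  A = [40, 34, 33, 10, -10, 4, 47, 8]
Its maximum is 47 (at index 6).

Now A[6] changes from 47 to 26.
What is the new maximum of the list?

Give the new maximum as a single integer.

Answer: 40

Derivation:
Old max = 47 (at index 6)
Change: A[6] 47 -> 26
Changed element WAS the max -> may need rescan.
  Max of remaining elements: 40
  New max = max(26, 40) = 40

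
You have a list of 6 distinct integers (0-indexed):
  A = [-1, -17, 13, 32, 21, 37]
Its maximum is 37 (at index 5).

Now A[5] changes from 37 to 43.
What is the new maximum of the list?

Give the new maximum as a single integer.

Answer: 43

Derivation:
Old max = 37 (at index 5)
Change: A[5] 37 -> 43
Changed element WAS the max -> may need rescan.
  Max of remaining elements: 32
  New max = max(43, 32) = 43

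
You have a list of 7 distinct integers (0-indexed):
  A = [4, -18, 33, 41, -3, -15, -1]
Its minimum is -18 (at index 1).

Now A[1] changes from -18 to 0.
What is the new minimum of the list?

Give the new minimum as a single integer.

Old min = -18 (at index 1)
Change: A[1] -18 -> 0
Changed element WAS the min. Need to check: is 0 still <= all others?
  Min of remaining elements: -15
  New min = min(0, -15) = -15

Answer: -15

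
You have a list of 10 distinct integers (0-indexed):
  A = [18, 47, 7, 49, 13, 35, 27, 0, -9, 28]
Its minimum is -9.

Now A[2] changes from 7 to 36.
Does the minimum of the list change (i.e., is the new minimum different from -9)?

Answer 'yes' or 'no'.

Answer: no

Derivation:
Old min = -9
Change: A[2] 7 -> 36
Changed element was NOT the min; min changes only if 36 < -9.
New min = -9; changed? no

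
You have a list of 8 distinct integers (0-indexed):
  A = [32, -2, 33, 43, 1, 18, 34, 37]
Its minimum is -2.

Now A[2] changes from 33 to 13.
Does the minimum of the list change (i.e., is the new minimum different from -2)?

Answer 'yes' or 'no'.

Old min = -2
Change: A[2] 33 -> 13
Changed element was NOT the min; min changes only if 13 < -2.
New min = -2; changed? no

Answer: no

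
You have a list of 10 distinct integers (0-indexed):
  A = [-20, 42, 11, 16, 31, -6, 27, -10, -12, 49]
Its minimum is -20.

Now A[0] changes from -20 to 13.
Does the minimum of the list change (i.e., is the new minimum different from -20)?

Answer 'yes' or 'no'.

Answer: yes

Derivation:
Old min = -20
Change: A[0] -20 -> 13
Changed element was the min; new min must be rechecked.
New min = -12; changed? yes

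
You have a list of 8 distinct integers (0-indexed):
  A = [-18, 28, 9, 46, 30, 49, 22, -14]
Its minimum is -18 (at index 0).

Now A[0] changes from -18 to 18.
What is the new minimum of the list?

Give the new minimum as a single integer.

Answer: -14

Derivation:
Old min = -18 (at index 0)
Change: A[0] -18 -> 18
Changed element WAS the min. Need to check: is 18 still <= all others?
  Min of remaining elements: -14
  New min = min(18, -14) = -14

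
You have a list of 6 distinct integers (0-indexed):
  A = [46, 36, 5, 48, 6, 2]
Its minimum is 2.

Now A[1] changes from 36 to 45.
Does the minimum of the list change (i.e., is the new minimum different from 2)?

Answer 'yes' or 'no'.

Old min = 2
Change: A[1] 36 -> 45
Changed element was NOT the min; min changes only if 45 < 2.
New min = 2; changed? no

Answer: no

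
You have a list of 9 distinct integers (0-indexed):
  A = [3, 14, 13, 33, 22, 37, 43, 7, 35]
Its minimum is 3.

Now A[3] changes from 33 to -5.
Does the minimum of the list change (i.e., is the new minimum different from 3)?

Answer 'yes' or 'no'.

Old min = 3
Change: A[3] 33 -> -5
Changed element was NOT the min; min changes only if -5 < 3.
New min = -5; changed? yes

Answer: yes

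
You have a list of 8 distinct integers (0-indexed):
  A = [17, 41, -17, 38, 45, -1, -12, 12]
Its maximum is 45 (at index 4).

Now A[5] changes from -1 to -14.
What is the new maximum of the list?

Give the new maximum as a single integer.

Answer: 45

Derivation:
Old max = 45 (at index 4)
Change: A[5] -1 -> -14
Changed element was NOT the old max.
  New max = max(old_max, new_val) = max(45, -14) = 45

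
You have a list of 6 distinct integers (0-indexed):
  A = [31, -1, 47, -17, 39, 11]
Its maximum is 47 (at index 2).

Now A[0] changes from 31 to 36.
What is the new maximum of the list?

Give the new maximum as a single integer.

Old max = 47 (at index 2)
Change: A[0] 31 -> 36
Changed element was NOT the old max.
  New max = max(old_max, new_val) = max(47, 36) = 47

Answer: 47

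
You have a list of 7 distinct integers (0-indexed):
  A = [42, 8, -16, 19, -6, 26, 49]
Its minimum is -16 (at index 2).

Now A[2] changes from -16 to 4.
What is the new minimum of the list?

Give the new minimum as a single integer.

Old min = -16 (at index 2)
Change: A[2] -16 -> 4
Changed element WAS the min. Need to check: is 4 still <= all others?
  Min of remaining elements: -6
  New min = min(4, -6) = -6

Answer: -6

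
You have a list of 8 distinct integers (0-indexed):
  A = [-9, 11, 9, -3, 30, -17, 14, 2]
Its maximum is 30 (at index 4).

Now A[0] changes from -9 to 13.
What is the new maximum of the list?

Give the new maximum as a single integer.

Answer: 30

Derivation:
Old max = 30 (at index 4)
Change: A[0] -9 -> 13
Changed element was NOT the old max.
  New max = max(old_max, new_val) = max(30, 13) = 30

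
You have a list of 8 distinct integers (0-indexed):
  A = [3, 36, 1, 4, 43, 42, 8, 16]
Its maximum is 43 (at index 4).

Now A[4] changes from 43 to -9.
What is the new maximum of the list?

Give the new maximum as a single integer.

Old max = 43 (at index 4)
Change: A[4] 43 -> -9
Changed element WAS the max -> may need rescan.
  Max of remaining elements: 42
  New max = max(-9, 42) = 42

Answer: 42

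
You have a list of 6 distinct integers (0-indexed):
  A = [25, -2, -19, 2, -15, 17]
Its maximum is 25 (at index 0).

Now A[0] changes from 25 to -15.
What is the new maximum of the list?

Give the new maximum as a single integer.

Old max = 25 (at index 0)
Change: A[0] 25 -> -15
Changed element WAS the max -> may need rescan.
  Max of remaining elements: 17
  New max = max(-15, 17) = 17

Answer: 17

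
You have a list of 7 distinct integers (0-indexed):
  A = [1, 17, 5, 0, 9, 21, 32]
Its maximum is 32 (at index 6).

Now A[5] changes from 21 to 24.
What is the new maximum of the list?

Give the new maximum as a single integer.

Old max = 32 (at index 6)
Change: A[5] 21 -> 24
Changed element was NOT the old max.
  New max = max(old_max, new_val) = max(32, 24) = 32

Answer: 32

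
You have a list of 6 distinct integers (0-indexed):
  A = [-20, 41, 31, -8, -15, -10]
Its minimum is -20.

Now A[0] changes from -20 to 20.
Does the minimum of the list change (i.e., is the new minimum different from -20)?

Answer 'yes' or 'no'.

Old min = -20
Change: A[0] -20 -> 20
Changed element was the min; new min must be rechecked.
New min = -15; changed? yes

Answer: yes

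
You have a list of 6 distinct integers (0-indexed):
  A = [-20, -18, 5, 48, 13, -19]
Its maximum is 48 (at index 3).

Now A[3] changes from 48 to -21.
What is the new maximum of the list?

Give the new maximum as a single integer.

Answer: 13

Derivation:
Old max = 48 (at index 3)
Change: A[3] 48 -> -21
Changed element WAS the max -> may need rescan.
  Max of remaining elements: 13
  New max = max(-21, 13) = 13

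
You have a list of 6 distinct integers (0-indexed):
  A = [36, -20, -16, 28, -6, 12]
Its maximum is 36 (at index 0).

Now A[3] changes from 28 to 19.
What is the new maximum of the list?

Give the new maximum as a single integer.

Answer: 36

Derivation:
Old max = 36 (at index 0)
Change: A[3] 28 -> 19
Changed element was NOT the old max.
  New max = max(old_max, new_val) = max(36, 19) = 36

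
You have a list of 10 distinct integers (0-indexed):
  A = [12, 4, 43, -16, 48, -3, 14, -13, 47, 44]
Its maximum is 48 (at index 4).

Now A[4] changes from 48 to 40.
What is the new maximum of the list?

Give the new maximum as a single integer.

Old max = 48 (at index 4)
Change: A[4] 48 -> 40
Changed element WAS the max -> may need rescan.
  Max of remaining elements: 47
  New max = max(40, 47) = 47

Answer: 47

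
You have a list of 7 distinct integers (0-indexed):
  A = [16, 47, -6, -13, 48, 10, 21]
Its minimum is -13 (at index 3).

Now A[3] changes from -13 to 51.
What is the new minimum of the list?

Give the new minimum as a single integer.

Old min = -13 (at index 3)
Change: A[3] -13 -> 51
Changed element WAS the min. Need to check: is 51 still <= all others?
  Min of remaining elements: -6
  New min = min(51, -6) = -6

Answer: -6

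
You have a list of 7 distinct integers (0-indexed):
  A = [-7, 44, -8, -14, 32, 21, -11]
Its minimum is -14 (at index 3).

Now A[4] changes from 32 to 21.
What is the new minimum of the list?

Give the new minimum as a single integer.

Answer: -14

Derivation:
Old min = -14 (at index 3)
Change: A[4] 32 -> 21
Changed element was NOT the old min.
  New min = min(old_min, new_val) = min(-14, 21) = -14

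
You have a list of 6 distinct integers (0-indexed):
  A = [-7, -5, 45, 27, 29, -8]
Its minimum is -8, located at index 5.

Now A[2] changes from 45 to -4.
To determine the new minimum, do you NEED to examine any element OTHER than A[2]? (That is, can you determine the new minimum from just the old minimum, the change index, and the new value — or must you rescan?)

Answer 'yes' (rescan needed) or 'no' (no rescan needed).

Old min = -8 at index 5
Change at index 2: 45 -> -4
Index 2 was NOT the min. New min = min(-8, -4). No rescan of other elements needed.
Needs rescan: no

Answer: no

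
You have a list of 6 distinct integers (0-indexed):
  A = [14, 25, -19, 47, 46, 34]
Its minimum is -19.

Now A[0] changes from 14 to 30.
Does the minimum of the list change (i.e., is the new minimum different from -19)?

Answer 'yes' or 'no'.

Old min = -19
Change: A[0] 14 -> 30
Changed element was NOT the min; min changes only if 30 < -19.
New min = -19; changed? no

Answer: no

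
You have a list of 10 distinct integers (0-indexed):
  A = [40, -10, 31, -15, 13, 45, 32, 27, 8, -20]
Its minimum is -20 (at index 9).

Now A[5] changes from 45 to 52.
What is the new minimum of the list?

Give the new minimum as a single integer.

Answer: -20

Derivation:
Old min = -20 (at index 9)
Change: A[5] 45 -> 52
Changed element was NOT the old min.
  New min = min(old_min, new_val) = min(-20, 52) = -20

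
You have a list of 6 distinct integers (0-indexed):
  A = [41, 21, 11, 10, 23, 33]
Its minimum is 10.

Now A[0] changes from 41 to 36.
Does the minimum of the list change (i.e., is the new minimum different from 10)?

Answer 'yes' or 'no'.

Old min = 10
Change: A[0] 41 -> 36
Changed element was NOT the min; min changes only if 36 < 10.
New min = 10; changed? no

Answer: no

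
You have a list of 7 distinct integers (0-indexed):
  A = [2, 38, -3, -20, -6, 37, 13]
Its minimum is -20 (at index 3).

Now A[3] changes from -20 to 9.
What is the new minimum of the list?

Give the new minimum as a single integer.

Answer: -6

Derivation:
Old min = -20 (at index 3)
Change: A[3] -20 -> 9
Changed element WAS the min. Need to check: is 9 still <= all others?
  Min of remaining elements: -6
  New min = min(9, -6) = -6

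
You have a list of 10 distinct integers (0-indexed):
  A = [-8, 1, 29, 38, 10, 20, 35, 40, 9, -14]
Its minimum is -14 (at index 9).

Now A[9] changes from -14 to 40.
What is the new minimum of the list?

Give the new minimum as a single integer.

Old min = -14 (at index 9)
Change: A[9] -14 -> 40
Changed element WAS the min. Need to check: is 40 still <= all others?
  Min of remaining elements: -8
  New min = min(40, -8) = -8

Answer: -8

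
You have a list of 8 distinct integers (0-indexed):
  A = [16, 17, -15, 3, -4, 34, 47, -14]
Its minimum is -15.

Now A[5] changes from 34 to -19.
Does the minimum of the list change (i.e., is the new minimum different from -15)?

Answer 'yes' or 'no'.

Answer: yes

Derivation:
Old min = -15
Change: A[5] 34 -> -19
Changed element was NOT the min; min changes only if -19 < -15.
New min = -19; changed? yes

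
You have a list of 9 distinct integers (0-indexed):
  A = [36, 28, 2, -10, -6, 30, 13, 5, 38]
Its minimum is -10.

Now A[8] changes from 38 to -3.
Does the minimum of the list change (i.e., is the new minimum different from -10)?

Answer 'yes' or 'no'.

Answer: no

Derivation:
Old min = -10
Change: A[8] 38 -> -3
Changed element was NOT the min; min changes only if -3 < -10.
New min = -10; changed? no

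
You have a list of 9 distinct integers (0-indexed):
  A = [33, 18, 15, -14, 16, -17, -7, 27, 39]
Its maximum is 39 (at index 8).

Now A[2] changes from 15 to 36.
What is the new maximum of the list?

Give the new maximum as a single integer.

Old max = 39 (at index 8)
Change: A[2] 15 -> 36
Changed element was NOT the old max.
  New max = max(old_max, new_val) = max(39, 36) = 39

Answer: 39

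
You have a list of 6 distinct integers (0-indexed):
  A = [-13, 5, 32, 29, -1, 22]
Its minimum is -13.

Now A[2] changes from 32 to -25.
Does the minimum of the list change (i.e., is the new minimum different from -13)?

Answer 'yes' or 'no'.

Answer: yes

Derivation:
Old min = -13
Change: A[2] 32 -> -25
Changed element was NOT the min; min changes only if -25 < -13.
New min = -25; changed? yes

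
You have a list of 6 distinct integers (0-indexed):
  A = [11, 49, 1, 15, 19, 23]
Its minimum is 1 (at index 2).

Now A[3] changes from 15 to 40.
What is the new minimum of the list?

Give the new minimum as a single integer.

Answer: 1

Derivation:
Old min = 1 (at index 2)
Change: A[3] 15 -> 40
Changed element was NOT the old min.
  New min = min(old_min, new_val) = min(1, 40) = 1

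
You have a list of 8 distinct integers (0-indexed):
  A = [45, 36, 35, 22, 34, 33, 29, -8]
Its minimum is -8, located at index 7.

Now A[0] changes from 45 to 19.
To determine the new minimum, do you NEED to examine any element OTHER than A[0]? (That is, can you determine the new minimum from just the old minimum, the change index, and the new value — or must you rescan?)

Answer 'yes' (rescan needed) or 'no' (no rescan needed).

Answer: no

Derivation:
Old min = -8 at index 7
Change at index 0: 45 -> 19
Index 0 was NOT the min. New min = min(-8, 19). No rescan of other elements needed.
Needs rescan: no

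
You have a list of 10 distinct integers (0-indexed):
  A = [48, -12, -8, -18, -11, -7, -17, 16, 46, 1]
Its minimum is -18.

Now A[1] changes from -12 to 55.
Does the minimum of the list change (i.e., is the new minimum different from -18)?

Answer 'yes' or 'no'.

Old min = -18
Change: A[1] -12 -> 55
Changed element was NOT the min; min changes only if 55 < -18.
New min = -18; changed? no

Answer: no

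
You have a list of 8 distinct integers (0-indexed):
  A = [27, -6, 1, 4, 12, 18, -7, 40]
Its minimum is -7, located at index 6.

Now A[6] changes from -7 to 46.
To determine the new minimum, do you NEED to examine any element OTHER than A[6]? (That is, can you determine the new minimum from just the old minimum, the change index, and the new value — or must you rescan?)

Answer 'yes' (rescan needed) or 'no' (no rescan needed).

Answer: yes

Derivation:
Old min = -7 at index 6
Change at index 6: -7 -> 46
Index 6 WAS the min and new value 46 > old min -7. Must rescan other elements to find the new min.
Needs rescan: yes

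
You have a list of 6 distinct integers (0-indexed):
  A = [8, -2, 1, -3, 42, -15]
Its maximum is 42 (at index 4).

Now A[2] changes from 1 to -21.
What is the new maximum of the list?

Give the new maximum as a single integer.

Answer: 42

Derivation:
Old max = 42 (at index 4)
Change: A[2] 1 -> -21
Changed element was NOT the old max.
  New max = max(old_max, new_val) = max(42, -21) = 42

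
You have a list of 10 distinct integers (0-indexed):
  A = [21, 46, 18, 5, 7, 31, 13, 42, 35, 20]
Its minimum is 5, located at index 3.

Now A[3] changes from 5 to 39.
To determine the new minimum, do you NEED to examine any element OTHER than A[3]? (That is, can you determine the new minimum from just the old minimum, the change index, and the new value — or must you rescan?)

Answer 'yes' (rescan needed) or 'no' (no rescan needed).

Old min = 5 at index 3
Change at index 3: 5 -> 39
Index 3 WAS the min and new value 39 > old min 5. Must rescan other elements to find the new min.
Needs rescan: yes

Answer: yes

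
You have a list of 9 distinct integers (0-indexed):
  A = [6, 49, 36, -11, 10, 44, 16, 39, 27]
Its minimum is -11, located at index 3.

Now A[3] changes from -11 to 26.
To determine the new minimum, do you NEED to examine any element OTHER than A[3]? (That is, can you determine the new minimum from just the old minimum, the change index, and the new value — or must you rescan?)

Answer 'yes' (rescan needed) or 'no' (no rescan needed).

Old min = -11 at index 3
Change at index 3: -11 -> 26
Index 3 WAS the min and new value 26 > old min -11. Must rescan other elements to find the new min.
Needs rescan: yes

Answer: yes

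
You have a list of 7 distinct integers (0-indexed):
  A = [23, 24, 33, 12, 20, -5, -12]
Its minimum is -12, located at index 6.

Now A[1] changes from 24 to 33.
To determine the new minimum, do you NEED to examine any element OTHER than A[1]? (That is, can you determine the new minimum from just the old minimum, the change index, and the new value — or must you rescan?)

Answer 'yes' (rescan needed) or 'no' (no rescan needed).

Old min = -12 at index 6
Change at index 1: 24 -> 33
Index 1 was NOT the min. New min = min(-12, 33). No rescan of other elements needed.
Needs rescan: no

Answer: no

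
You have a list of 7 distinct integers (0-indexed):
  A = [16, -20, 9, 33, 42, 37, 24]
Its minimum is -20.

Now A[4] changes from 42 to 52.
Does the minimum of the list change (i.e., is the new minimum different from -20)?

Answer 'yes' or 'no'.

Old min = -20
Change: A[4] 42 -> 52
Changed element was NOT the min; min changes only if 52 < -20.
New min = -20; changed? no

Answer: no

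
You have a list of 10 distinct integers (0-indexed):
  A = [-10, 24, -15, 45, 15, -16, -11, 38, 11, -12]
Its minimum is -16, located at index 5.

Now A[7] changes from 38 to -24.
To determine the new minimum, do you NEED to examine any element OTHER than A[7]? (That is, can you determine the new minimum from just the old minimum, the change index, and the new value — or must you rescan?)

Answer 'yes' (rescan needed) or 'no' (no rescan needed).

Old min = -16 at index 5
Change at index 7: 38 -> -24
Index 7 was NOT the min. New min = min(-16, -24). No rescan of other elements needed.
Needs rescan: no

Answer: no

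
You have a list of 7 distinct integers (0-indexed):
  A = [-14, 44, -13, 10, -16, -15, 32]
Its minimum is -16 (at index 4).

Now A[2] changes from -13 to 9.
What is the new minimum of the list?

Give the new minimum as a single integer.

Answer: -16

Derivation:
Old min = -16 (at index 4)
Change: A[2] -13 -> 9
Changed element was NOT the old min.
  New min = min(old_min, new_val) = min(-16, 9) = -16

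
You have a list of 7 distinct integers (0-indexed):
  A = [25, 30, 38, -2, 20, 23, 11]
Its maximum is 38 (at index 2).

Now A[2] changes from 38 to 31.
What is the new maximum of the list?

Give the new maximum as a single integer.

Old max = 38 (at index 2)
Change: A[2] 38 -> 31
Changed element WAS the max -> may need rescan.
  Max of remaining elements: 30
  New max = max(31, 30) = 31

Answer: 31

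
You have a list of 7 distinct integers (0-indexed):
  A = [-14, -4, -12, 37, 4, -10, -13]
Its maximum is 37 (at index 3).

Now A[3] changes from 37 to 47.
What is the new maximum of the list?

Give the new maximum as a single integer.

Answer: 47

Derivation:
Old max = 37 (at index 3)
Change: A[3] 37 -> 47
Changed element WAS the max -> may need rescan.
  Max of remaining elements: 4
  New max = max(47, 4) = 47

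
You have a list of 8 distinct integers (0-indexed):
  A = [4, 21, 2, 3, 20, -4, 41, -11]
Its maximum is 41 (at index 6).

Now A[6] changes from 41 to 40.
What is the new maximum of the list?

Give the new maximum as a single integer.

Answer: 40

Derivation:
Old max = 41 (at index 6)
Change: A[6] 41 -> 40
Changed element WAS the max -> may need rescan.
  Max of remaining elements: 21
  New max = max(40, 21) = 40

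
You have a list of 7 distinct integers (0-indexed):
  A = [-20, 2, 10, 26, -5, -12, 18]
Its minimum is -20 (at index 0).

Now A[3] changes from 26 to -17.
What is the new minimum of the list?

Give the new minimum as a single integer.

Answer: -20

Derivation:
Old min = -20 (at index 0)
Change: A[3] 26 -> -17
Changed element was NOT the old min.
  New min = min(old_min, new_val) = min(-20, -17) = -20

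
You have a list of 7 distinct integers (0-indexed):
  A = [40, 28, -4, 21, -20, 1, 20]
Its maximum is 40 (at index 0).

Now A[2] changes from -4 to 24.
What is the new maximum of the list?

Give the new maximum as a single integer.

Answer: 40

Derivation:
Old max = 40 (at index 0)
Change: A[2] -4 -> 24
Changed element was NOT the old max.
  New max = max(old_max, new_val) = max(40, 24) = 40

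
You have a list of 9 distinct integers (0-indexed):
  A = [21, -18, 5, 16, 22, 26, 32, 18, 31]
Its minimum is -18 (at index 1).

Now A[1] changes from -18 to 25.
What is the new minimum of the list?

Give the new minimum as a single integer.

Answer: 5

Derivation:
Old min = -18 (at index 1)
Change: A[1] -18 -> 25
Changed element WAS the min. Need to check: is 25 still <= all others?
  Min of remaining elements: 5
  New min = min(25, 5) = 5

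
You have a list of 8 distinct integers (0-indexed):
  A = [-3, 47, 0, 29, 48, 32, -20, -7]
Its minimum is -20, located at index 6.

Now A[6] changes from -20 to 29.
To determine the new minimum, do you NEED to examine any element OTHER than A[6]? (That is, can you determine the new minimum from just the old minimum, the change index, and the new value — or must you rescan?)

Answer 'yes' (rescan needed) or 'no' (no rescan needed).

Old min = -20 at index 6
Change at index 6: -20 -> 29
Index 6 WAS the min and new value 29 > old min -20. Must rescan other elements to find the new min.
Needs rescan: yes

Answer: yes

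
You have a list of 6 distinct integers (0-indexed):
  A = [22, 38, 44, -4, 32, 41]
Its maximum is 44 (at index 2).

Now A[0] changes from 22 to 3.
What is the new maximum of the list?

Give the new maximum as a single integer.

Old max = 44 (at index 2)
Change: A[0] 22 -> 3
Changed element was NOT the old max.
  New max = max(old_max, new_val) = max(44, 3) = 44

Answer: 44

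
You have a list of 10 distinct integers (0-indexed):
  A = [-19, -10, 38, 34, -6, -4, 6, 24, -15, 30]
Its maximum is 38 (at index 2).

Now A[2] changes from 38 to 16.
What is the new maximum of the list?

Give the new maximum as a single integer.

Old max = 38 (at index 2)
Change: A[2] 38 -> 16
Changed element WAS the max -> may need rescan.
  Max of remaining elements: 34
  New max = max(16, 34) = 34

Answer: 34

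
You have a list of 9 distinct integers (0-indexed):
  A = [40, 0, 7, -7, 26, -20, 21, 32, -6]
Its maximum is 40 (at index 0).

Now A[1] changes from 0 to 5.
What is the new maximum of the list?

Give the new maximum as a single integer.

Answer: 40

Derivation:
Old max = 40 (at index 0)
Change: A[1] 0 -> 5
Changed element was NOT the old max.
  New max = max(old_max, new_val) = max(40, 5) = 40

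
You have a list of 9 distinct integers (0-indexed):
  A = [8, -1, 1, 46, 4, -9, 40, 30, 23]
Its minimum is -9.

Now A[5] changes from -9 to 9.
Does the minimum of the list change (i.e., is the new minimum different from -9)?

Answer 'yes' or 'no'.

Old min = -9
Change: A[5] -9 -> 9
Changed element was the min; new min must be rechecked.
New min = -1; changed? yes

Answer: yes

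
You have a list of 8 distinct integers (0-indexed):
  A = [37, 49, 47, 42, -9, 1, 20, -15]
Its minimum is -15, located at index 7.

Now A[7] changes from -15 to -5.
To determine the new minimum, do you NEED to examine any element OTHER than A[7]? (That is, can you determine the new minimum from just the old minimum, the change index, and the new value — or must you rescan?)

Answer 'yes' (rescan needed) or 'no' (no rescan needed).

Answer: yes

Derivation:
Old min = -15 at index 7
Change at index 7: -15 -> -5
Index 7 WAS the min and new value -5 > old min -15. Must rescan other elements to find the new min.
Needs rescan: yes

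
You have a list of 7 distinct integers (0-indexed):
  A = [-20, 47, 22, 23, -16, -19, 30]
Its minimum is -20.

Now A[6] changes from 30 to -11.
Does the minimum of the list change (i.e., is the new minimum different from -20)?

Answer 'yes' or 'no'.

Answer: no

Derivation:
Old min = -20
Change: A[6] 30 -> -11
Changed element was NOT the min; min changes only if -11 < -20.
New min = -20; changed? no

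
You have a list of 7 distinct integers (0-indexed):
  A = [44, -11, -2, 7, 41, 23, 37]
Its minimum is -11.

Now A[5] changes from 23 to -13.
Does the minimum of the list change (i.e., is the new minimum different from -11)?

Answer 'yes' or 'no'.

Answer: yes

Derivation:
Old min = -11
Change: A[5] 23 -> -13
Changed element was NOT the min; min changes only if -13 < -11.
New min = -13; changed? yes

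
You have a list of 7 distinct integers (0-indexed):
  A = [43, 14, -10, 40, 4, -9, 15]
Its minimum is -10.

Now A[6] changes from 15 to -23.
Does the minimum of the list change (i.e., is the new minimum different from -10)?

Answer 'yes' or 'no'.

Old min = -10
Change: A[6] 15 -> -23
Changed element was NOT the min; min changes only if -23 < -10.
New min = -23; changed? yes

Answer: yes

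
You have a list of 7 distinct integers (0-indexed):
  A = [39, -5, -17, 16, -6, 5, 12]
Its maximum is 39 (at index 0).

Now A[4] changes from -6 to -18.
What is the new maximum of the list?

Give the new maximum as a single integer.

Answer: 39

Derivation:
Old max = 39 (at index 0)
Change: A[4] -6 -> -18
Changed element was NOT the old max.
  New max = max(old_max, new_val) = max(39, -18) = 39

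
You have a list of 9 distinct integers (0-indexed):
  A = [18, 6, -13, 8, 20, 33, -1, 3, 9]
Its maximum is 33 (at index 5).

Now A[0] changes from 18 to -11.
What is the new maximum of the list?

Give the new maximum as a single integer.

Answer: 33

Derivation:
Old max = 33 (at index 5)
Change: A[0] 18 -> -11
Changed element was NOT the old max.
  New max = max(old_max, new_val) = max(33, -11) = 33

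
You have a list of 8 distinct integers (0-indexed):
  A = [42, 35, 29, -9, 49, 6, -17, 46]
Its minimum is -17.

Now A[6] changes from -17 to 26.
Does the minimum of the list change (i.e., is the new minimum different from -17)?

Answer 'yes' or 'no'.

Old min = -17
Change: A[6] -17 -> 26
Changed element was the min; new min must be rechecked.
New min = -9; changed? yes

Answer: yes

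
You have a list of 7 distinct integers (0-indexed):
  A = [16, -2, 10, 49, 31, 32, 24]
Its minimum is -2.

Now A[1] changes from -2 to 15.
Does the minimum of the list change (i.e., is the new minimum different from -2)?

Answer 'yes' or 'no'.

Answer: yes

Derivation:
Old min = -2
Change: A[1] -2 -> 15
Changed element was the min; new min must be rechecked.
New min = 10; changed? yes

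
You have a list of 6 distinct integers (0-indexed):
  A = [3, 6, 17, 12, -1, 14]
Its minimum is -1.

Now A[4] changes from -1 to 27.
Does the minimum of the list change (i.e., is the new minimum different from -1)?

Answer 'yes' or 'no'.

Answer: yes

Derivation:
Old min = -1
Change: A[4] -1 -> 27
Changed element was the min; new min must be rechecked.
New min = 3; changed? yes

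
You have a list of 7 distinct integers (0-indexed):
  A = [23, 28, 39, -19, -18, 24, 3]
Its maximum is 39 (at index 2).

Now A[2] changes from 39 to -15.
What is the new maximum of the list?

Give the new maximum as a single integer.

Old max = 39 (at index 2)
Change: A[2] 39 -> -15
Changed element WAS the max -> may need rescan.
  Max of remaining elements: 28
  New max = max(-15, 28) = 28

Answer: 28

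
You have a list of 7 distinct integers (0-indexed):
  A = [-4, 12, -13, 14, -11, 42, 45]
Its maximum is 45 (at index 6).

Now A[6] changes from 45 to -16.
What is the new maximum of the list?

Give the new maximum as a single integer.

Answer: 42

Derivation:
Old max = 45 (at index 6)
Change: A[6] 45 -> -16
Changed element WAS the max -> may need rescan.
  Max of remaining elements: 42
  New max = max(-16, 42) = 42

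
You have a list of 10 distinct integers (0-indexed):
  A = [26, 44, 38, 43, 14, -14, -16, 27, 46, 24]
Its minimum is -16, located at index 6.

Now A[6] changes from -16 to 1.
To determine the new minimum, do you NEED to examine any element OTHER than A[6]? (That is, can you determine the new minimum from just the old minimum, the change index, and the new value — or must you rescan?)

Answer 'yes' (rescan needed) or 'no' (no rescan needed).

Answer: yes

Derivation:
Old min = -16 at index 6
Change at index 6: -16 -> 1
Index 6 WAS the min and new value 1 > old min -16. Must rescan other elements to find the new min.
Needs rescan: yes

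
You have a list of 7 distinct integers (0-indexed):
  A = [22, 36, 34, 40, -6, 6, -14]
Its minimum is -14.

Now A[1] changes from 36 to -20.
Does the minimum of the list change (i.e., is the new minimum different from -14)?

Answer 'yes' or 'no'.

Answer: yes

Derivation:
Old min = -14
Change: A[1] 36 -> -20
Changed element was NOT the min; min changes only if -20 < -14.
New min = -20; changed? yes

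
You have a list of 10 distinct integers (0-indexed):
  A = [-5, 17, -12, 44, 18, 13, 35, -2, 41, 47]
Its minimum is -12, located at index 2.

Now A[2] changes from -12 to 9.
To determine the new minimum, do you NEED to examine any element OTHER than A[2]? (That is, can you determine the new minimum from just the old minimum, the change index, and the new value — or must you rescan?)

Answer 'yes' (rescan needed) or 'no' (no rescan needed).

Answer: yes

Derivation:
Old min = -12 at index 2
Change at index 2: -12 -> 9
Index 2 WAS the min and new value 9 > old min -12. Must rescan other elements to find the new min.
Needs rescan: yes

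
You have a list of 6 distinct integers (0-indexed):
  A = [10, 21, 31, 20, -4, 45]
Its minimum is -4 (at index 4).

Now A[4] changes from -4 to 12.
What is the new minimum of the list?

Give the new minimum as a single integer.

Old min = -4 (at index 4)
Change: A[4] -4 -> 12
Changed element WAS the min. Need to check: is 12 still <= all others?
  Min of remaining elements: 10
  New min = min(12, 10) = 10

Answer: 10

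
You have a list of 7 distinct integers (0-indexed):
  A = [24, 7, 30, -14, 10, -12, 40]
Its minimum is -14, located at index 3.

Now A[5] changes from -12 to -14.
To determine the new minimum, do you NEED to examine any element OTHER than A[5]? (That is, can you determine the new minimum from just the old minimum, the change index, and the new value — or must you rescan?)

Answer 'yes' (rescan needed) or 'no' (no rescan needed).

Old min = -14 at index 3
Change at index 5: -12 -> -14
Index 5 was NOT the min. New min = min(-14, -14). No rescan of other elements needed.
Needs rescan: no

Answer: no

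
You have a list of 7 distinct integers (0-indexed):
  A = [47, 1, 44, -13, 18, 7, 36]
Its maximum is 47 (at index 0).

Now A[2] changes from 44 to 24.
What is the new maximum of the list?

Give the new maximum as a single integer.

Old max = 47 (at index 0)
Change: A[2] 44 -> 24
Changed element was NOT the old max.
  New max = max(old_max, new_val) = max(47, 24) = 47

Answer: 47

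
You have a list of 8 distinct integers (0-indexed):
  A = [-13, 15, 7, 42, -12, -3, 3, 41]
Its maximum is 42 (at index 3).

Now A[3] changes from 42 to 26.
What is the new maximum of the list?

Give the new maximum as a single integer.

Answer: 41

Derivation:
Old max = 42 (at index 3)
Change: A[3] 42 -> 26
Changed element WAS the max -> may need rescan.
  Max of remaining elements: 41
  New max = max(26, 41) = 41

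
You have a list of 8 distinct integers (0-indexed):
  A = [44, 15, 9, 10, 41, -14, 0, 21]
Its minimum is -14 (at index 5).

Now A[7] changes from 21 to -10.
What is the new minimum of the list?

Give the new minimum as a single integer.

Answer: -14

Derivation:
Old min = -14 (at index 5)
Change: A[7] 21 -> -10
Changed element was NOT the old min.
  New min = min(old_min, new_val) = min(-14, -10) = -14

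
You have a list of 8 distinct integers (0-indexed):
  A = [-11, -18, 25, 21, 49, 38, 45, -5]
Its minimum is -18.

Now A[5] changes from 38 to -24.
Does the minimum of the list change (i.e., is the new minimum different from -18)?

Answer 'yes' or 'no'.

Answer: yes

Derivation:
Old min = -18
Change: A[5] 38 -> -24
Changed element was NOT the min; min changes only if -24 < -18.
New min = -24; changed? yes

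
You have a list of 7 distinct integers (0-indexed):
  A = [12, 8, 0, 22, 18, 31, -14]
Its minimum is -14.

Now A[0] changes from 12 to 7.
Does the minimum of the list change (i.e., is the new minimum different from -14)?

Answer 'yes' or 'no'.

Answer: no

Derivation:
Old min = -14
Change: A[0] 12 -> 7
Changed element was NOT the min; min changes only if 7 < -14.
New min = -14; changed? no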